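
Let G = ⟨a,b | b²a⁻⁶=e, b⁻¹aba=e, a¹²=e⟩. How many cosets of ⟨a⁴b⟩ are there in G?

First find ord(a⁴b) by computing successive powers:
  (a⁴b)¹ = a⁴b, (a⁴b)² = a⁶, (a⁴b)³ = a⁴b⁻¹, (a⁴b)⁴ = e.
So |⟨a⁴b⟩| = ord(a⁴b) = 4. With |G| = 24, by Lagrange [G : ⟨a⁴b⟩] = 24/4 = 6.

Answer: 6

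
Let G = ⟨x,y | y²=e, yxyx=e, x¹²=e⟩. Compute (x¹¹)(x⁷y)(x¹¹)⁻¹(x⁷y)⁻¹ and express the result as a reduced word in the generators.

[(x¹¹), (x⁷y)] = (x¹¹)·(x⁷y)·(x¹¹)⁻¹·(x⁷y)⁻¹.
  (x¹¹) · (x⁷y) = x⁶y
  (x⁶y) · x = x⁵y
  (x⁵y) · (x⁷y) = x¹⁰

Answer: x¹⁰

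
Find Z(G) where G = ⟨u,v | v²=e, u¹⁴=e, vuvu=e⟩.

An element z ∈ Z(G) iff z commutes with every generator.
For example u⁷ is central: (u⁷)·u = u⁸ = u·(u⁷); (u⁷)·v = u⁷v = v·(u⁷).
Whereas u ∉ Z(G) since u·v = uv ≠ u¹³v = v·u.
Checking each of the 28 elements this way gives Z(G) = {e, u⁷}, of order 2.

Answer: {e, u⁷}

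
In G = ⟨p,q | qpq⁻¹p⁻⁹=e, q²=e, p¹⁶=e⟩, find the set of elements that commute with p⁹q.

⟨p⁹q⟩ ⊆ C_G(p⁹q) since powers of p⁹q commute with p⁹q; so |C_G(p⁹q)| ≥ |⟨p⁹q⟩| = 16.
By orbit–stabilizer, |C_G(p⁹q)| = |G| / |conj. class of p⁹q| = 32 / 2 = 16.
The 16 elements commuting with p⁹q are {e, p², p⁴, p⁶, p⁸, p¹⁰, p¹², p¹⁴, p⁹q, pq, p¹¹q, p³q, p¹³q, p⁵q, p¹⁵q, p⁷q}.

Answer: {e, p², p⁴, p⁶, p⁸, p¹⁰, p¹², p¹⁴, p⁹q, pq, p¹¹q, p³q, p¹³q, p⁵q, p¹⁵q, p⁷q}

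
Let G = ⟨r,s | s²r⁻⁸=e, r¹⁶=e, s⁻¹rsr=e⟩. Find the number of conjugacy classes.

The conjugacy classes (representative and size) are:
  [e] (size 1), [r] (size 2), [r¹⁴] (size 2), [r³] (size 2), [r¹²] (size 2), [r⁵] (size 2), [r¹⁰] (size 2), [r⁷] (size 2), [r⁸] (size 1), [r⁶s] (size 8), [r³s⁻¹] (size 8).
Class equation: 1 + 2 + 2 + 2 + 2 + 2 + 2 + 2 + 1 + 8 + 8 = 32 = |G|. So G has 11 conjugacy classes.

Answer: 11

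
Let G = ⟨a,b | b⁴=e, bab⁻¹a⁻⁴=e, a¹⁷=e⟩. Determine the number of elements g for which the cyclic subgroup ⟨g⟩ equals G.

⟨g⟩ = G would require ord(g) = |G| = 68, but the maximum element order in G is 17 < 68. So G is not cyclic and no single element generates it: the count is 0.

Answer: 0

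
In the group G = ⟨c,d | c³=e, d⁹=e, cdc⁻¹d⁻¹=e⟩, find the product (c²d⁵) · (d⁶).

Compute (c²d⁵) · (d⁶) by multiplying left to right and reducing via the relations at each step:
  (c²d⁵) · d⁶ = c²d²

Answer: c²d²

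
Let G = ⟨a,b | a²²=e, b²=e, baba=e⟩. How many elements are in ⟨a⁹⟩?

|⟨a⁹⟩| equals the order of a⁹. Compute successive powers until reaching e:
  (a⁹)¹ = a⁹, (a⁹)² = a¹⁸, (a⁹)³ = a⁵, (a⁹)⁴ = a¹⁴, (a⁹)⁵ = a, (a⁹)⁶ = a¹⁰, (a⁹)⁷ = a¹⁹, (a⁹)⁸ = a⁶, (a⁹)⁹ = a¹⁵, (a⁹)¹⁰ = a², (a⁹)¹¹ = a¹¹, (a⁹)¹² = a²⁰, (a⁹)¹³ = a⁷, (a⁹)¹⁴ = a¹⁶, (a⁹)¹⁵ = a³, (a⁹)¹⁶ = a¹², (a⁹)¹⁷ = a²¹, (a⁹)¹⁸ = a⁸, (a⁹)¹⁹ = a¹⁷, (a⁹)²⁰ = a⁴, (a⁹)²¹ = a¹³, (a⁹)²² = e.
The smallest positive k with (a⁹)ᵏ = e is 22, so |⟨a⁹⟩| = 22.

Answer: 22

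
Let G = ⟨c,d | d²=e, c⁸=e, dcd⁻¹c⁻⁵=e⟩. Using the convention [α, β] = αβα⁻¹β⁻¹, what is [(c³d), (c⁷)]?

[(c³d), (c⁷)] = (c³d)·(c⁷)·(c³d)⁻¹·(c⁷)⁻¹.
  (c³d) · (c⁷) = c⁶d
  (c⁶d) · (cd) = c³
  (c³) · c = c⁴

Answer: c⁴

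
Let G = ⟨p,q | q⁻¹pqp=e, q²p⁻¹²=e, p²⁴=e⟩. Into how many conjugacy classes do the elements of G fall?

The conjugacy classes (representative and size) are:
  [e] (size 1), [p] (size 2), [p²] (size 2), [p³] (size 2), [p⁴] (size 2), [p⁵] (size 2), [p¹⁸] (size 2), [p⁷] (size 2), [p¹⁶] (size 2), [p¹⁵] (size 2), [p¹⁴] (size 2), [p¹³] (size 2), [p¹²] (size 1), [p⁶q] (size 12), [p⁵q⁻¹] (size 12).
Class equation: 1 + 2 + 2 + 2 + 2 + 2 + 2 + 2 + 2 + 2 + 2 + 2 + 1 + 12 + 12 = 48 = |G|. So G has 15 conjugacy classes.

Answer: 15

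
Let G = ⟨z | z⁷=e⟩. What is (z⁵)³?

Compute successive powers of (z⁵), reducing at each step:
  (z⁵)²: (z⁵) · z⁵ = z³
  (z⁵)³: (z³) · z⁵ = z

Answer: z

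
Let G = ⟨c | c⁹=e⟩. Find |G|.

G is generated by a single element, so G is cyclic. The relator gives c⁹ = e and no smaller power is forced to be e, so the 9 powers {c, e, c², c³, c⁴, c⁵, c⁶, c⁷, c⁸} are distinct. Hence |G| = 9.

Answer: 9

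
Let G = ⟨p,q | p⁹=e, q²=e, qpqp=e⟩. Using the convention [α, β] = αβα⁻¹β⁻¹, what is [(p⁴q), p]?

[(p⁴q), p] = (p⁴q)·p·(p⁴q)⁻¹·p⁻¹.
  (p⁴q) · p = p³q
  (p³q) · (p⁴q) = p⁸
  (p⁸) · (p⁸) = p⁷

Answer: p⁷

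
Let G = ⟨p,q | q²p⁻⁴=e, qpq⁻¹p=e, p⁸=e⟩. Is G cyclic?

Every cyclic group is abelian. But p·q = pq while q·p = p³q⁻¹, so p·q ≠ q·p and G is not abelian. Hence G is not cyclic.

Answer: No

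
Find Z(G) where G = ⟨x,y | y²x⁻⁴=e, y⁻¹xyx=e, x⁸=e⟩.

An element z ∈ Z(G) iff z commutes with every generator.
For example x⁴ is central: (x⁴)·x = x⁵ = x·(x⁴); (x⁴)·y = y⁻¹ = y·(x⁴).
Whereas x ∉ Z(G) since x·y = xy ≠ x³y⁻¹ = y·x.
Checking each of the 16 elements this way gives Z(G) = {e, x⁴}, of order 2.

Answer: {e, x⁴}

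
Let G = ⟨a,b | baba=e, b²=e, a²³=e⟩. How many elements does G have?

Enumerate words in the generators, reducing via the relations: the distinct elements are
  {a, b, e, ab, a², a³, a⁴, a⁵, a⁶, a⁷, a⁸, a⁹, a²b, a²², a²¹, a²⁰, a³b, a¹², a¹³, a¹¹, a¹⁰, a¹⁴, a¹⁵, a¹⁶, a¹⁷, a¹⁸, a¹⁹, a⁴b, a⁵b, a⁶b, a⁷b, a⁸b, a⁹b, a²²b, a²¹b, a²⁰b, a¹²b, a¹³b, a¹¹b, a¹⁰b, a¹⁴b, a¹⁵b, a¹⁶b, a¹⁷b, a¹⁸b, a¹⁹b}.
No further products give new elements, so |G| = 46.

Answer: 46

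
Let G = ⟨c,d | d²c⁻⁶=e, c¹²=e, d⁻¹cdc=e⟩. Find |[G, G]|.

G' = [G, G] is generated by all commutators. The generator-pair commutators are: [c, d] = c².
The subgroup they normally generate is {e, c², c⁴, c⁶, c⁸, c¹⁰}, of order 6.
Check: |G/G'| = 24/6 = 4 is the order of the abelianisation.

Answer: 6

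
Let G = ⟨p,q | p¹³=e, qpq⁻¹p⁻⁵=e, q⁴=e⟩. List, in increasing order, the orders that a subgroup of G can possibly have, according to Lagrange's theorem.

|G| = 52 = 2² · 13. By Lagrange's theorem the order of any subgroup divides 52; the divisors of 52 are 1, 2, 4, 13, 26, 52.

Answer: 1, 2, 4, 13, 26, 52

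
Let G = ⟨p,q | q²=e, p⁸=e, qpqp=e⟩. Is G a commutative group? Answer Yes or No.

p·q = pq but q·p = p⁷q, so p·q ≠ q·p and G is not abelian.

Answer: No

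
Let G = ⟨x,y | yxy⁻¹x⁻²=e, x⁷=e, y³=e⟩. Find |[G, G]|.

G' = [G, G] is generated by all commutators. The generator-pair commutators are: [x, y] = x⁶.
The subgroup they normally generate is {e, x, x², x³, x⁴, x⁵, x⁶}, of order 7.
Check: |G/G'| = 21/7 = 3 is the order of the abelianisation.

Answer: 7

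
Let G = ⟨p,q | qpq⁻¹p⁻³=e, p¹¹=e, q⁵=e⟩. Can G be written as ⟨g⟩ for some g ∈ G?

Every cyclic group is abelian. But p·q = pq while q·p = p³q, so p·q ≠ q·p and G is not abelian. Hence G is not cyclic.

Answer: No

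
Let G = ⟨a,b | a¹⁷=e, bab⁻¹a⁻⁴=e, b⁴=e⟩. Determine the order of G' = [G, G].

G' = [G, G] is generated by all commutators. The generator-pair commutators are: [a, b] = a¹⁴.
The subgroup they normally generate is {e, a, a², a³, a⁴, a⁵, a⁶, a⁷, a⁸, a⁹, a¹⁰, a¹¹, a¹², a¹³, a¹⁴, a¹⁵, a¹⁶}, of order 17.
Check: |G/G'| = 68/17 = 4 is the order of the abelianisation.

Answer: 17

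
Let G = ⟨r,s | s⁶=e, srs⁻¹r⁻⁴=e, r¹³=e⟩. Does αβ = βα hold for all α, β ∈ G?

r·s = rs but s·r = r⁴s, so r·s ≠ s·r and G is not abelian.

Answer: No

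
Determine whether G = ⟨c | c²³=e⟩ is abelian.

G has a single generator, so G is cyclic and hence abelian.

Answer: Yes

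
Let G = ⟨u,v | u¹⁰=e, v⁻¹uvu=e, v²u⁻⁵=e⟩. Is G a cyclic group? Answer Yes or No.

Every cyclic group is abelian. But u·v = uv while v·u = u⁴v⁻¹, so u·v ≠ v·u and G is not abelian. Hence G is not cyclic.

Answer: No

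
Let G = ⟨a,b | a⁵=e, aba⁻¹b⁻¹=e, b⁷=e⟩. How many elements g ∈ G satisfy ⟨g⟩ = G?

G is cyclic of order 35. An element generates G iff its order is 35, and a cyclic group of order 35 has exactly φ(35) = 24 such elements.

Answer: 24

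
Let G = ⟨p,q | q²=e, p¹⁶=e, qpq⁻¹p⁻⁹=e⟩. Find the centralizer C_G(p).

⟨p⟩ ⊆ C_G(p) since powers of p commute with p; so |C_G(p)| ≥ |⟨p⟩| = 16.
By orbit–stabilizer, |C_G(p)| = |G| / |conj. class of p| = 32 / 2 = 16.
The 16 elements commuting with p are {e, p, p², p³, p⁴, p⁵, p⁶, p⁷, p⁸, p⁹, p¹⁰, p¹¹, p¹², p¹³, p¹⁴, p¹⁵}.

Answer: {e, p, p², p³, p⁴, p⁵, p⁶, p⁷, p⁸, p⁹, p¹⁰, p¹¹, p¹², p¹³, p¹⁴, p¹⁵}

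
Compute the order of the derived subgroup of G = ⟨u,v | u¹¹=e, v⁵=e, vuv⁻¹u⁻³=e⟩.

G' = [G, G] is generated by all commutators. The generator-pair commutators are: [u, v] = u⁹.
The subgroup they normally generate is {e, u, u², u³, u⁴, u⁵, u⁶, u⁷, u⁸, u⁹, u¹⁰}, of order 11.
Check: |G/G'| = 55/11 = 5 is the order of the abelianisation.

Answer: 11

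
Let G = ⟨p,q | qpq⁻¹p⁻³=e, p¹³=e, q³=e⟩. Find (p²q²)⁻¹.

The order of (p²q²) is 3 (smallest k with (p²q²)ᵏ = e), so (p²q²)⁻¹ = (p²q²)² = p⁷q.
Check: (p²q²) · (p⁷q) → (p²q²) · p⁷ = q²;   (q²) · q = e, giving e as required.

Answer: p⁷q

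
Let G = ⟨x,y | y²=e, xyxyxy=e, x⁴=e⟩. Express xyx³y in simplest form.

Multiply left to right, reducing at each step:
  x · y = xy
  (xy) · x³ = xyx³
  (xyx³) · y = x²yx

Answer: x²yx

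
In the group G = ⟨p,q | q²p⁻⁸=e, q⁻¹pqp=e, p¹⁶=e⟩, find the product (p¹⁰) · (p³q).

Compute (p¹⁰) · (p³q) by multiplying left to right and reducing via the relations at each step:
  (p¹⁰) · p³ = p¹³
  (p¹³) · q = p⁵q⁻¹

Answer: p⁵q⁻¹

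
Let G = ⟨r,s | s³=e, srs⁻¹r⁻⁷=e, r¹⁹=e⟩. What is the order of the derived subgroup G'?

G' = [G, G] is generated by all commutators. The generator-pair commutators are: [r, s] = r¹³.
The subgroup they normally generate is {e, r, r², r³, r⁴, r⁵, r⁶, r⁷, r⁸, r⁹, r¹⁰, r¹¹, r¹², r¹³, r¹⁴, r¹⁵, r¹⁶, r¹⁷, r¹⁸}, of order 19.
Check: |G/G'| = 57/19 = 3 is the order of the abelianisation.

Answer: 19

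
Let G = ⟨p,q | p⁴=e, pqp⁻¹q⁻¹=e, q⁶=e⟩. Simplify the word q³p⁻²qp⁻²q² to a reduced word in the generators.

Multiply left to right, reducing at each step:
  (q³) · p⁻² = p²q³
  (p²q³) · q = p²q⁴
  (p²q⁴) · p⁻² = q⁴
  (q⁴) · q² = e

Answer: e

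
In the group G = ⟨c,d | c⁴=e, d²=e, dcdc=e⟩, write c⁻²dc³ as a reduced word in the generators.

Multiply left to right, reducing at each step:
  (c²) · d = c²d
  (c²d) · c³ = c³d

Answer: c³d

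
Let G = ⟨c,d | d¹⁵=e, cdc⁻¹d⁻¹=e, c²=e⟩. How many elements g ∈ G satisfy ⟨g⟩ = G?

G is cyclic of order 30. An element generates G iff its order is 30, and a cyclic group of order 30 has exactly φ(30) = 8 such elements.

Answer: 8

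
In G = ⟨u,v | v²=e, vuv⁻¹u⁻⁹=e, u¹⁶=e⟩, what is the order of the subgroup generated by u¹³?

|⟨u¹³⟩| equals the order of u¹³. Compute successive powers until reaching e:
  (u¹³)¹ = u¹³, (u¹³)² = u¹⁰, (u¹³)³ = u⁷, (u¹³)⁴ = u⁴, (u¹³)⁵ = u, (u¹³)⁶ = u¹⁴, (u¹³)⁷ = u¹¹, (u¹³)⁸ = u⁸, (u¹³)⁹ = u⁵, (u¹³)¹⁰ = u², (u¹³)¹¹ = u¹⁵, (u¹³)¹² = u¹², (u¹³)¹³ = u⁹, (u¹³)¹⁴ = u⁶, (u¹³)¹⁵ = u³, (u¹³)¹⁶ = e.
The smallest positive k with (u¹³)ᵏ = e is 16, so |⟨u¹³⟩| = 16.

Answer: 16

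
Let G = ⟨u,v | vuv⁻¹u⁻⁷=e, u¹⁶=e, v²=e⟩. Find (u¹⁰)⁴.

Compute successive powers of (u¹⁰), reducing at each step:
  (u¹⁰)²: (u¹⁰) · u¹⁰ = u⁴
  (u¹⁰)³: (u⁴) · u¹⁰ = u¹⁴
  (u¹⁰)⁴: (u¹⁴) · u¹⁰ = u⁸

Answer: u⁸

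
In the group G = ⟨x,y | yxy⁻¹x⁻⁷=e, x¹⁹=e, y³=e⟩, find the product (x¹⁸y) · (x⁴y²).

Compute (x¹⁸y) · (x⁴y²) by multiplying left to right and reducing via the relations at each step:
  (x¹⁸y) · x⁴ = x⁸y
  (x⁸y) · y² = x⁸

Answer: x⁸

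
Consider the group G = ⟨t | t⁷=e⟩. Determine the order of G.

G is generated by a single element, so G is cyclic. The relator gives t⁷ = e and no smaller power is forced to be e, so the 7 powers {e, t, t², t³, t⁴, t⁵, t⁶} are distinct. Hence |G| = 7.

Answer: 7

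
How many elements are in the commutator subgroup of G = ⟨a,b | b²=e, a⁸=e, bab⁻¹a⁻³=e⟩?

G' = [G, G] is generated by all commutators. The generator-pair commutators are: [a, b] = a⁶.
The subgroup they normally generate is {e, a², a⁴, a⁶}, of order 4.
Check: |G/G'| = 16/4 = 4 is the order of the abelianisation.

Answer: 4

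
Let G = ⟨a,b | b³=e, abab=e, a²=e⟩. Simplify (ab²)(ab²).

Compute (ab²) · (ab²) by multiplying left to right and reducing via the relations at each step:
  (ab²) · a = b
  b · b² = e

Answer: e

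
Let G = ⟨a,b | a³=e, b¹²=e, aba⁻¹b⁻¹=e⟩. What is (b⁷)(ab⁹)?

Compute (b⁷) · (ab⁹) by multiplying left to right and reducing via the relations at each step:
  (b⁷) · a = ab⁷
  (ab⁷) · b⁹ = ab⁴

Answer: ab⁴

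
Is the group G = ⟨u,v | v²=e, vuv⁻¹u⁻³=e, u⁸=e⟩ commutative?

u·v = uv but v·u = u³v, so u·v ≠ v·u and G is not abelian.

Answer: No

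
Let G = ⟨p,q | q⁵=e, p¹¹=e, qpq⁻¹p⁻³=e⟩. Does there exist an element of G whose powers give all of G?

Every cyclic group is abelian. But p·q = pq while q·p = p³q, so p·q ≠ q·p and G is not abelian. Hence G is not cyclic.

Answer: No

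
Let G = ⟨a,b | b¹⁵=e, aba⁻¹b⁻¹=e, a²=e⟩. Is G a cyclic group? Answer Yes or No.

|G| = 30. The element ab has order 30 (its powers give 30 distinct elements), so ⟨ab⟩ = G and G is cyclic.

Answer: Yes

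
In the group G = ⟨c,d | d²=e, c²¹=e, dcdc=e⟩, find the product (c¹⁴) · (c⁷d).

Compute (c¹⁴) · (c⁷d) by multiplying left to right and reducing via the relations at each step:
  (c¹⁴) · c⁷ = e
  e · d = d

Answer: d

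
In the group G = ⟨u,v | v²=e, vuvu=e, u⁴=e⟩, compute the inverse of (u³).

The order of (u³) is 4 (smallest k with (u³)ᵏ = e), so (u³)⁻¹ = (u³)³ = u.
Check: (u³) · u → (u³) · u = e, giving e as required.

Answer: u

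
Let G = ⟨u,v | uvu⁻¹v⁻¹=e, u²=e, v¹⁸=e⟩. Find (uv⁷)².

Compute successive powers of (uv⁷), reducing at each step:
  (uv⁷)²: (uv⁷) · u = v⁷;   (v⁷) · v⁷ = v¹⁴

Answer: v¹⁴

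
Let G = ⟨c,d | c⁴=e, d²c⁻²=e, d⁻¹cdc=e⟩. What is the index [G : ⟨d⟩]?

First find ord(d) by computing successive powers:
  d¹ = d, d² = c², d³ = d⁻¹, d⁴ = e.
So |⟨d⟩| = ord(d) = 4. With |G| = 8, by Lagrange [G : ⟨d⟩] = 8/4 = 2.

Answer: 2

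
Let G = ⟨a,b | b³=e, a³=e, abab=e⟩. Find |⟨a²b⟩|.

|⟨a²b⟩| equals the order of a²b. Compute successive powers until reaching e:
  (a²b)¹ = a²b, (a²b)² = b²a, (a²b)³ = e.
The smallest positive k with (a²b)ᵏ = e is 3, so |⟨a²b⟩| = 3.

Answer: 3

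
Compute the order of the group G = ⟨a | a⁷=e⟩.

G is generated by a single element, so G is cyclic. The relator gives a⁷ = e and no smaller power is forced to be e, so the 7 powers {a, e, a², a³, a⁴, a⁵, a⁶} are distinct. Hence |G| = 7.

Answer: 7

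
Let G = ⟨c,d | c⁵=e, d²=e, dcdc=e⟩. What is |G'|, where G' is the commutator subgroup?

G' = [G, G] is generated by all commutators. The generator-pair commutators are: [c, d] = c².
The subgroup they normally generate is {e, c, c², c³, c⁴}, of order 5.
Check: |G/G'| = 10/5 = 2 is the order of the abelianisation.

Answer: 5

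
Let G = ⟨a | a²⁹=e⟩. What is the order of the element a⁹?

Compute successive powers until reaching e:
  (a⁹)¹ = a⁹, (a⁹)² = a¹⁸, (a⁹)³ = a²⁷, (a⁹)⁴ = a⁷, (a⁹)⁵ = a¹⁶, (a⁹)⁶ = a²⁵, (a⁹)⁷ = a⁵, (a⁹)⁸ = a¹⁴, (a⁹)⁹ = a²³, (a⁹)¹⁰ = a³, (a⁹)¹¹ = a¹², (a⁹)¹² = a²¹, (a⁹)¹³ = a, (a⁹)¹⁴ = a¹⁰, (a⁹)¹⁵ = a¹⁹, (a⁹)¹⁶ = a²⁸, (a⁹)¹⁷ = a⁸, (a⁹)¹⁸ = a¹⁷, (a⁹)¹⁹ = a²⁶, (a⁹)²⁰ = a⁶, (a⁹)²¹ = a¹⁵, (a⁹)²² = a²⁴, (a⁹)²³ = a⁴, (a⁹)²⁴ = a¹³, (a⁹)²⁵ = a²², (a⁹)²⁶ = a², (a⁹)²⁷ = a¹¹, (a⁹)²⁸ = a²⁰, (a⁹)²⁹ = e.
The smallest positive k with (a⁹)ᵏ = e is 29.

Answer: 29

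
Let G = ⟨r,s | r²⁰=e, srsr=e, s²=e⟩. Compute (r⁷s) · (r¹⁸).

Compute (r⁷s) · (r¹⁸) by multiplying left to right and reducing via the relations at each step:
  (r⁷s) · r¹⁸ = r⁹s

Answer: r⁹s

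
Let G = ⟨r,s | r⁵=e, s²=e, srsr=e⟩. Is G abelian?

r·s = rs but s·r = r⁴s, so r·s ≠ s·r and G is not abelian.

Answer: No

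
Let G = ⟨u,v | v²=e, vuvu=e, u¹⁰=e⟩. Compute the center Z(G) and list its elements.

An element z ∈ Z(G) iff z commutes with every generator.
For example u⁵ is central: (u⁵)·u = u⁶ = u·(u⁵); (u⁵)·v = u⁵v = v·(u⁵).
Whereas u ∉ Z(G) since u·v = uv ≠ u⁹v = v·u.
Checking each of the 20 elements this way gives Z(G) = {e, u⁵}, of order 2.

Answer: {e, u⁵}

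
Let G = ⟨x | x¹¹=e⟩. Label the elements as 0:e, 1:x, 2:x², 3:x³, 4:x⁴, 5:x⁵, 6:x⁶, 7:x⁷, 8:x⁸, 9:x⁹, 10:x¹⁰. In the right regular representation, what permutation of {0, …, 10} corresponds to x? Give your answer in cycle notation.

(0 1 2 3 4 5 6 7 8 9 10)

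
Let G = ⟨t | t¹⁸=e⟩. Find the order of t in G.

Compute successive powers until reaching e:
  t¹ = t, t² = t², t³ = t³, t⁴ = t⁴, t⁵ = t⁵, t⁶ = t⁶, t⁷ = t⁷, t⁸ = t⁸, t⁹ = t⁹, t¹⁰ = t¹⁰, t¹¹ = t¹¹, t¹² = t¹², t¹³ = t¹³, t¹⁴ = t¹⁴, t¹⁵ = t¹⁵, t¹⁶ = t¹⁶, t¹⁷ = t¹⁷, t¹⁸ = e.
The smallest positive k with tᵏ = e is 18.

Answer: 18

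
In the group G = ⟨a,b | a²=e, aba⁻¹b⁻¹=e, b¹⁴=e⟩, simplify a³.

Compute successive powers of a, reducing at each step:
  a²: a · a = e
  a³: e · a = a

Answer: a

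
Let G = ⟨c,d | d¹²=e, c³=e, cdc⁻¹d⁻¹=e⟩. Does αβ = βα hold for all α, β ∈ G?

Each pair of generators commutes: c·d = cd = d·c. Since the generators pairwise commute, every element of G commutes with every other, so G is abelian.

Answer: Yes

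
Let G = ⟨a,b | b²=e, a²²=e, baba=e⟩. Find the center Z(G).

An element z ∈ Z(G) iff z commutes with every generator.
For example a¹¹ is central: (a¹¹)·a = a¹² = a·(a¹¹); (a¹¹)·b = a¹¹b = b·(a¹¹).
Whereas a ∉ Z(G) since a·b = ab ≠ a²¹b = b·a.
Checking each of the 44 elements this way gives Z(G) = {e, a¹¹}, of order 2.

Answer: {e, a¹¹}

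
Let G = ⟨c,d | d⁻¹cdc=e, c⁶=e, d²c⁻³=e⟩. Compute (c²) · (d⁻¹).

Compute (c²) · (d⁻¹) by multiplying left to right and reducing via the relations at each step:
  (c²) · d⁻¹ = c²d⁻¹

Answer: c²d⁻¹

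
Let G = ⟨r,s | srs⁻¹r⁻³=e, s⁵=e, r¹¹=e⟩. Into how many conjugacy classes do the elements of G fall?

The conjugacy classes (representative and size) are:
  [e] (size 1), [r³] (size 5), [r⁶] (size 5), [r⁷s] (size 11), [r⁹s²] (size 11), [r⁷s³] (size 11), [r⁷s⁴] (size 11).
Class equation: 1 + 5 + 5 + 11 + 11 + 11 + 11 = 55 = |G|. So G has 7 conjugacy classes.

Answer: 7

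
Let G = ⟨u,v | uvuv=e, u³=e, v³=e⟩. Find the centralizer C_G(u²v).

⟨u²v⟩ ⊆ C_G(u²v) since powers of u²v commute with u²v; so |C_G(u²v)| ≥ |⟨u²v⟩| = 3.
By orbit–stabilizer, |C_G(u²v)| = |G| / |conj. class of u²v| = 12 / 4 = 3.
The 3 elements commuting with u²v are {e, u²v, v²u}.

Answer: {e, u²v, v²u}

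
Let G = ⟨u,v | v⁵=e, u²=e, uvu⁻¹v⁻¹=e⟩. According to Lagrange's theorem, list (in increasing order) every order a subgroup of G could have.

|G| = 10 = 2 · 5. By Lagrange's theorem the order of any subgroup divides 10; the divisors of 10 are 1, 2, 5, 10.

Answer: 1, 2, 5, 10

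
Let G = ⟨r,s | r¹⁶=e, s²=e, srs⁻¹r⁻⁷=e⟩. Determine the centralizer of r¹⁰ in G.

⟨r¹⁰⟩ ⊆ C_G(r¹⁰) since powers of r¹⁰ commute with r¹⁰; so |C_G(r¹⁰)| ≥ |⟨r¹⁰⟩| = 8.
By orbit–stabilizer, |C_G(r¹⁰)| = |G| / |conj. class of r¹⁰| = 32 / 2 = 16.
The 16 elements commuting with r¹⁰ are {e, r, r², r³, r⁴, r⁵, r⁶, r⁷, r⁸, r⁹, r¹⁰, r¹¹, r¹², r¹³, r¹⁴, r¹⁵}.

Answer: {e, r, r², r³, r⁴, r⁵, r⁶, r⁷, r⁸, r⁹, r¹⁰, r¹¹, r¹², r¹³, r¹⁴, r¹⁵}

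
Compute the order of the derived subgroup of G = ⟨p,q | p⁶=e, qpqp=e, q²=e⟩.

G' = [G, G] is generated by all commutators. The generator-pair commutators are: [p, q] = p².
The subgroup they normally generate is {e, p², p⁴}, of order 3.
Check: |G/G'| = 12/3 = 4 is the order of the abelianisation.

Answer: 3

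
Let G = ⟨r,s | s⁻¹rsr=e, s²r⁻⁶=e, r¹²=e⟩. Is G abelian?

r·s = rs but s·r = r⁵s⁻¹, so r·s ≠ s·r and G is not abelian.

Answer: No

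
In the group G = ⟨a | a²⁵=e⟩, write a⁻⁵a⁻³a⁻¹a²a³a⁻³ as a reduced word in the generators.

Multiply left to right, reducing at each step:
  (a²⁰) · a⁻³ = a¹⁷
  (a¹⁷) · a⁻¹ = a¹⁶
  (a¹⁶) · a² = a¹⁸
  (a¹⁸) · a³ = a²¹
  (a²¹) · a⁻³ = a¹⁸

Answer: a¹⁸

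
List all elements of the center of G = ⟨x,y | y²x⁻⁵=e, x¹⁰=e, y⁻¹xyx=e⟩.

An element z ∈ Z(G) iff z commutes with every generator.
For example x⁵ is central: (x⁵)·x = x⁶ = x·(x⁵); (x⁵)·y = y⁻¹ = y·(x⁵).
Whereas x ∉ Z(G) since x·y = xy ≠ x⁴y⁻¹ = y·x.
Checking each of the 20 elements this way gives Z(G) = {e, x⁵}, of order 2.

Answer: {e, x⁵}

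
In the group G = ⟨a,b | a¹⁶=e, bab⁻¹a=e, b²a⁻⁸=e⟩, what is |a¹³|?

Compute successive powers until reaching e:
  (a¹³)¹ = a¹³, (a¹³)² = a¹⁰, (a¹³)³ = a⁷, (a¹³)⁴ = a⁴, (a¹³)⁵ = a, (a¹³)⁶ = a¹⁴, (a¹³)⁷ = a¹¹, (a¹³)⁸ = a⁸, (a¹³)⁹ = a⁵, (a¹³)¹⁰ = a², (a¹³)¹¹ = a¹⁵, (a¹³)¹² = a¹², (a¹³)¹³ = a⁹, (a¹³)¹⁴ = a⁶, (a¹³)¹⁵ = a³, (a¹³)¹⁶ = e.
The smallest positive k with (a¹³)ᵏ = e is 16.

Answer: 16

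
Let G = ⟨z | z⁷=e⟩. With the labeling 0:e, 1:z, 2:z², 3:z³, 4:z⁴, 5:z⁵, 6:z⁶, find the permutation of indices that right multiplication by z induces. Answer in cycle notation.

(0 1 2 3 4 5 6)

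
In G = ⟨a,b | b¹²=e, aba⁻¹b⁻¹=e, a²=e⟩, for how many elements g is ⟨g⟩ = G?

⟨g⟩ = G would require ord(g) = |G| = 24, but the maximum element order in G is 12 < 24. So G is not cyclic and no single element generates it: the count is 0.

Answer: 0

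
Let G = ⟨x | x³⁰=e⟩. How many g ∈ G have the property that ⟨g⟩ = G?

G is cyclic of order 30. An element generates G iff its order is 30, and a cyclic group of order 30 has exactly φ(30) = 8 such elements.

Answer: 8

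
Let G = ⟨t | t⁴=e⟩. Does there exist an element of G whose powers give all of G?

|G| = 4. The element t has order 4 (its powers give 4 distinct elements), so ⟨t⟩ = G and G is cyclic.

Answer: Yes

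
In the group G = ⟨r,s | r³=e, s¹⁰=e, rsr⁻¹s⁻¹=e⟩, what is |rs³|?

Compute successive powers until reaching e:
  (rs³)¹ = rs³, (rs³)² = r²s⁶, (rs³)³ = s⁹, (rs³)⁴ = rs², (rs³)⁵ = r²s⁵, (rs³)⁶ = s⁸, (rs³)⁷ = rs, (rs³)⁸ = r²s⁴, (rs³)⁹ = s⁷, (rs³)¹⁰ = r, (rs³)¹¹ = r²s³, (rs³)¹² = s⁶, (rs³)¹³ = rs⁹, (rs³)¹⁴ = r²s², (rs³)¹⁵ = s⁵, (rs³)¹⁶ = rs⁸, (rs³)¹⁷ = r²s, (rs³)¹⁸ = s⁴, (rs³)¹⁹ = rs⁷, (rs³)²⁰ = r², (rs³)²¹ = s³, (rs³)²² = rs⁶, (rs³)²³ = r²s⁹, (rs³)²⁴ = s², (rs³)²⁵ = rs⁵, (rs³)²⁶ = r²s⁸, (rs³)²⁷ = s, (rs³)²⁸ = rs⁴, (rs³)²⁹ = r²s⁷, (rs³)³⁰ = e.
The smallest positive k with (rs³)ᵏ = e is 30.

Answer: 30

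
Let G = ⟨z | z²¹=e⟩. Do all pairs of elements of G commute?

G has a single generator, so G is cyclic and hence abelian.

Answer: Yes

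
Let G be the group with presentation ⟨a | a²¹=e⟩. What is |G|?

G is generated by a single element, so G is cyclic. The relator gives a²¹ = e and no smaller power is forced to be e, so the 21 powers {a, e, a², a³, a⁴, a⁵, a⁶, a⁷, a⁸, a⁹, a²⁰, a¹², a¹³, a¹¹, a¹⁰, a¹⁴, a¹⁵, a¹⁶, a¹⁷, a¹⁸, a¹⁹} are distinct. Hence |G| = 21.

Answer: 21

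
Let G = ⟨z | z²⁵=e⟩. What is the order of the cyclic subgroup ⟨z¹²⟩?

|⟨z¹²⟩| equals the order of z¹². Compute successive powers until reaching e:
  (z¹²)¹ = z¹², (z¹²)² = z²⁴, (z¹²)³ = z¹¹, (z¹²)⁴ = z²³, (z¹²)⁵ = z¹⁰, (z¹²)⁶ = z²², (z¹²)⁷ = z⁹, (z¹²)⁸ = z²¹, (z¹²)⁹ = z⁸, (z¹²)¹⁰ = z²⁰, (z¹²)¹¹ = z⁷, (z¹²)¹² = z¹⁹, (z¹²)¹³ = z⁶, (z¹²)¹⁴ = z¹⁸, (z¹²)¹⁵ = z⁵, (z¹²)¹⁶ = z¹⁷, (z¹²)¹⁷ = z⁴, (z¹²)¹⁸ = z¹⁶, (z¹²)¹⁹ = z³, (z¹²)²⁰ = z¹⁵, (z¹²)²¹ = z², (z¹²)²² = z¹⁴, (z¹²)²³ = z, (z¹²)²⁴ = z¹³, (z¹²)²⁵ = e.
The smallest positive k with (z¹²)ᵏ = e is 25, so |⟨z¹²⟩| = 25.

Answer: 25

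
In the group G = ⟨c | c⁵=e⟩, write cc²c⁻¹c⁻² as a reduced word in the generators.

Multiply left to right, reducing at each step:
  c · c² = c³
  (c³) · c⁻¹ = c²
  (c²) · c⁻² = e

Answer: e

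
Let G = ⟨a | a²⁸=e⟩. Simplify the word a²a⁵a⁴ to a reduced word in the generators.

Multiply left to right, reducing at each step:
  (a²) · a⁵ = a⁷
  (a⁷) · a⁴ = a¹¹

Answer: a¹¹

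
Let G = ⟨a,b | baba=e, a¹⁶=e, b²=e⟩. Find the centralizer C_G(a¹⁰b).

⟨a¹⁰b⟩ ⊆ C_G(a¹⁰b) since powers of a¹⁰b commute with a¹⁰b; so |C_G(a¹⁰b)| ≥ |⟨a¹⁰b⟩| = 2.
By orbit–stabilizer, |C_G(a¹⁰b)| = |G| / |conj. class of a¹⁰b| = 32 / 8 = 4.
The 4 elements commuting with a¹⁰b are {e, a⁸, a²b, a¹⁰b}.

Answer: {e, a⁸, a²b, a¹⁰b}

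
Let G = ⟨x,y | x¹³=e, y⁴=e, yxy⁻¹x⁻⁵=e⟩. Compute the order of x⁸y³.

Compute successive powers until reaching e:
  (x⁸y³)¹ = x⁸y³, (x⁸y³)² = x⁷y², (x⁸y³)³ = x¹²y, (x⁸y³)⁴ = e.
The smallest positive k with (x⁸y³)ᵏ = e is 4.

Answer: 4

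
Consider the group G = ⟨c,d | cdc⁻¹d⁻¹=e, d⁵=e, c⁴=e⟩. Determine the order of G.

Enumerate words in the generators, reducing via the relations: the distinct elements are
  {c, d, e, cd, c², c³, d², d³, d⁴, cd², cd³, cd⁴, c²d, c³d, c²d², c²d³, c²d⁴, c³d², c³d³, c³d⁴}.
No further products give new elements, so |G| = 20.

Answer: 20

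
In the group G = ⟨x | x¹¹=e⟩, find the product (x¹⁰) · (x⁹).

Compute (x¹⁰) · (x⁹) by multiplying left to right and reducing via the relations at each step:
  (x¹⁰) · x⁹ = x⁸

Answer: x⁸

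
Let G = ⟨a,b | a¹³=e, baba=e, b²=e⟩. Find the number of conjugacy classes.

The conjugacy classes (representative and size) are:
  [e] (size 1), [a¹²] (size 2), [a¹¹] (size 2), [a³] (size 2), [a⁴] (size 2), [a⁸] (size 2), [a⁶] (size 2), [b] (size 13).
Class equation: 1 + 2 + 2 + 2 + 2 + 2 + 2 + 13 = 26 = |G|. So G has 8 conjugacy classes.

Answer: 8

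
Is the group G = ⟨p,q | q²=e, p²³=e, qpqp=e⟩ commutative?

p·q = pq but q·p = p²²q, so p·q ≠ q·p and G is not abelian.

Answer: No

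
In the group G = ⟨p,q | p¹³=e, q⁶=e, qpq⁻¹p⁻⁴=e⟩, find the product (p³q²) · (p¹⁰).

Compute (p³q²) · (p¹⁰) by multiplying left to right and reducing via the relations at each step:
  (p³q²) · p¹⁰ = p⁷q²

Answer: p⁷q²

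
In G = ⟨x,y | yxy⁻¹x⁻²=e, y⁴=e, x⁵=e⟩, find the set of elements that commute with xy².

⟨xy²⟩ ⊆ C_G(xy²) since powers of xy² commute with xy²; so |C_G(xy²)| ≥ |⟨xy²⟩| = 2.
By orbit–stabilizer, |C_G(xy²)| = |G| / |conj. class of xy²| = 20 / 5 = 4.
The 4 elements commuting with xy² are {e, x²y, xy², x⁴y³}.

Answer: {e, x²y, xy², x⁴y³}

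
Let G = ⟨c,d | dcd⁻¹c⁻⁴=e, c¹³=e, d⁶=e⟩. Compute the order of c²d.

Compute successive powers until reaching e:
  (c²d)¹ = c²d, (c²d)² = c¹⁰d², (c²d)³ = c³d³, (c²d)⁴ = cd⁴, (c²d)⁵ = c⁶d⁵, (c²d)⁶ = e.
The smallest positive k with (c²d)ᵏ = e is 6.

Answer: 6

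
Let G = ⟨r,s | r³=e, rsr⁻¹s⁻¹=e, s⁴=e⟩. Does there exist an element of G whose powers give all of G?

|G| = 12. The element rs has order 12 (its powers give 12 distinct elements), so ⟨rs⟩ = G and G is cyclic.

Answer: Yes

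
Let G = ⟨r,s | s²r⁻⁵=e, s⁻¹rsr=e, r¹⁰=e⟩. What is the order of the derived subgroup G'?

G' = [G, G] is generated by all commutators. The generator-pair commutators are: [r, s] = r².
The subgroup they normally generate is {e, r², r⁴, r⁶, r⁸}, of order 5.
Check: |G/G'| = 20/5 = 4 is the order of the abelianisation.

Answer: 5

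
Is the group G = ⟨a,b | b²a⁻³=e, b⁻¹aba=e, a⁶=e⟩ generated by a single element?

Every cyclic group is abelian. But a·b = ab while b·a = a²b⁻¹, so a·b ≠ b·a and G is not abelian. Hence G is not cyclic.

Answer: No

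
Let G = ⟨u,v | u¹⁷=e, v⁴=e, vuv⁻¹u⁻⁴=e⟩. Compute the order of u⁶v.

Compute successive powers until reaching e:
  (u⁶v)¹ = u⁶v, (u⁶v)² = u¹³v², (u⁶v)³ = u⁷v³, (u⁶v)⁴ = e.
The smallest positive k with (u⁶v)ᵏ = e is 4.

Answer: 4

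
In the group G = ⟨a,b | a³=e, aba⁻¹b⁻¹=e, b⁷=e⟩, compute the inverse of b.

The order of b is 7 (smallest k with bᵏ = e), so b⁻¹ = b⁶ = b⁶.
Check: b · (b⁶) → b · b⁶ = e, giving e as required.

Answer: b⁶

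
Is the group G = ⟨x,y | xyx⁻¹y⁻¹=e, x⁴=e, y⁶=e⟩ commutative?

Each pair of generators commutes: x·y = xy = y·x. Since the generators pairwise commute, every element of G commutes with every other, so G is abelian.

Answer: Yes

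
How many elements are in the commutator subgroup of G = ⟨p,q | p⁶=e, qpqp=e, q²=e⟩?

G' = [G, G] is generated by all commutators. The generator-pair commutators are: [p, q] = p².
The subgroup they normally generate is {e, p², p⁴}, of order 3.
Check: |G/G'| = 12/3 = 4 is the order of the abelianisation.

Answer: 3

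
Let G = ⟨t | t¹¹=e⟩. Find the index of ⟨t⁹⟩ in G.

First find ord(t⁹) by computing successive powers:
  (t⁹)¹ = t⁹, (t⁹)² = t⁷, (t⁹)³ = t⁵, (t⁹)⁴ = t³, (t⁹)⁵ = t, (t⁹)⁶ = t¹⁰, (t⁹)⁷ = t⁸, (t⁹)⁸ = t⁶, (t⁹)⁹ = t⁴, (t⁹)¹⁰ = t², (t⁹)¹¹ = e.
So |⟨t⁹⟩| = ord(t⁹) = 11. With |G| = 11, by Lagrange [G : ⟨t⁹⟩] = 11/11 = 1.

Answer: 1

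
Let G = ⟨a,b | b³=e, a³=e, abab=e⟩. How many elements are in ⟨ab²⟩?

|⟨ab²⟩| equals the order of ab². Compute successive powers until reaching e:
  (ab²)¹ = ab², (ab²)² = ba², (ab²)³ = e.
The smallest positive k with (ab²)ᵏ = e is 3, so |⟨ab²⟩| = 3.

Answer: 3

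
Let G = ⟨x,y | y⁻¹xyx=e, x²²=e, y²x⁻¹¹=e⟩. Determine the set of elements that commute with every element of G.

An element z ∈ Z(G) iff z commutes with every generator.
For example x¹¹ is central: (x¹¹)·x = x¹² = x·(x¹¹); (x¹¹)·y = y⁻¹ = y·(x¹¹).
Whereas x ∉ Z(G) since x·y = xy ≠ x¹⁰y⁻¹ = y·x.
Checking each of the 44 elements this way gives Z(G) = {e, x¹¹}, of order 2.

Answer: {e, x¹¹}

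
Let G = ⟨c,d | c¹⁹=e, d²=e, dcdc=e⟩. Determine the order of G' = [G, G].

G' = [G, G] is generated by all commutators. The generator-pair commutators are: [c, d] = c².
The subgroup they normally generate is {e, c, c², c³, c⁴, c⁵, c⁶, c⁷, c⁸, c⁹, c¹⁰, c¹¹, c¹², c¹³, c¹⁴, c¹⁵, c¹⁶, c¹⁷, c¹⁸}, of order 19.
Check: |G/G'| = 38/19 = 2 is the order of the abelianisation.

Answer: 19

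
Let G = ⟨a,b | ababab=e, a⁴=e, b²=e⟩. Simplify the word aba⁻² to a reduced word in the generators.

Multiply left to right, reducing at each step:
  a · b = ab
  (ab) · a⁻² = aba²

Answer: aba²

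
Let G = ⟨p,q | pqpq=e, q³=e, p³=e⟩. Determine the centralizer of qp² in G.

⟨qp²⟩ ⊆ C_G(qp²) since powers of qp² commute with qp²; so |C_G(qp²)| ≥ |⟨qp²⟩| = 3.
By orbit–stabilizer, |C_G(qp²)| = |G| / |conj. class of qp²| = 12 / 4 = 3.
The 3 elements commuting with qp² are {e, pq², qp²}.

Answer: {e, pq², qp²}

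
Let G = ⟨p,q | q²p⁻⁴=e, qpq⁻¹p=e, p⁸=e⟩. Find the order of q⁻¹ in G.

Compute successive powers until reaching e:
  (q⁻¹)¹ = q⁻¹, (q⁻¹)² = p⁴, (q⁻¹)³ = q, (q⁻¹)⁴ = e.
The smallest positive k with (q⁻¹)ᵏ = e is 4.

Answer: 4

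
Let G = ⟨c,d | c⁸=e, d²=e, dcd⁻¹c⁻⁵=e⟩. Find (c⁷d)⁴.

Compute successive powers of (c⁷d), reducing at each step:
  (c⁷d)²: (c⁷d) · c⁷ = c²d;   (c²d) · d = c²
  (c⁷d)³: (c²) · c⁷ = c;   c · d = cd
  (c⁷d)⁴: (cd) · c⁷ = c⁴d;   (c⁴d) · d = c⁴

Answer: c⁴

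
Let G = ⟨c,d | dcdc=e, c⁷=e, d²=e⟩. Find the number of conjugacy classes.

The conjugacy classes (representative and size) are:
  [e] (size 1), [c⁶] (size 2), [c⁵] (size 2), [c⁴] (size 2), [cd] (size 7).
Class equation: 1 + 2 + 2 + 2 + 7 = 14 = |G|. So G has 5 conjugacy classes.

Answer: 5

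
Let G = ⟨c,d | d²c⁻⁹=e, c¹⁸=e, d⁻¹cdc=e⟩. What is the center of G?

An element z ∈ Z(G) iff z commutes with every generator.
For example c⁹ is central: (c⁹)·c = c¹⁰ = c·(c⁹); (c⁹)·d = d⁻¹ = d·(c⁹).
Whereas c ∉ Z(G) since c·d = cd ≠ c⁸d⁻¹ = d·c.
Checking each of the 36 elements this way gives Z(G) = {e, c⁹}, of order 2.

Answer: {e, c⁹}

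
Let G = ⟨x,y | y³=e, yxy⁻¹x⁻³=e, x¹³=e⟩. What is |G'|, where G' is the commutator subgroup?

G' = [G, G] is generated by all commutators. The generator-pair commutators are: [x, y] = x¹¹.
The subgroup they normally generate is {e, x, x², x³, x⁴, x⁵, x⁶, x⁷, x⁸, x⁹, x¹⁰, x¹¹, x¹²}, of order 13.
Check: |G/G'| = 39/13 = 3 is the order of the abelianisation.

Answer: 13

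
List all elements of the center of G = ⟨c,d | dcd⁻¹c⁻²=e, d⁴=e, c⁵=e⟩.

An element z ∈ Z(G) iff z commutes with every generator.
For example e is central: e·c = c = c·e; e·d = d = d·e.
Whereas c ∉ Z(G) since c·d = cd ≠ c²d = d·c.
Checking each of the 20 elements this way gives Z(G) = {e}, of order 1.

Answer: {e}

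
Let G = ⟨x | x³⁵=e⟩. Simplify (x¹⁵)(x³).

Compute (x¹⁵) · (x³) by multiplying left to right and reducing via the relations at each step:
  (x¹⁵) · x³ = x¹⁸

Answer: x¹⁸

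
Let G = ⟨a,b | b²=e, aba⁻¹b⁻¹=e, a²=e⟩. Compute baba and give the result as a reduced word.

Multiply left to right, reducing at each step:
  b · a = ab
  (ab) · b = a
  a · a = e

Answer: e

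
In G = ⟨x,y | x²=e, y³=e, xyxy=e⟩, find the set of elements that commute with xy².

⟨xy²⟩ ⊆ C_G(xy²) since powers of xy² commute with xy²; so |C_G(xy²)| ≥ |⟨xy²⟩| = 2.
By orbit–stabilizer, |C_G(xy²)| = |G| / |conj. class of xy²| = 6 / 3 = 2.
The 2 elements commuting with xy² are {e, xy²}.

Answer: {e, xy²}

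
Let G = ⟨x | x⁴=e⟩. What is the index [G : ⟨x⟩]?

First find ord(x) by computing successive powers:
  x¹ = x, x² = x², x³ = x³, x⁴ = e.
So |⟨x⟩| = ord(x) = 4. With |G| = 4, by Lagrange [G : ⟨x⟩] = 4/4 = 1.

Answer: 1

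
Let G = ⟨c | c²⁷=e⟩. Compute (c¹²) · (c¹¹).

Compute (c¹²) · (c¹¹) by multiplying left to right and reducing via the relations at each step:
  (c¹²) · c¹¹ = c²³

Answer: c²³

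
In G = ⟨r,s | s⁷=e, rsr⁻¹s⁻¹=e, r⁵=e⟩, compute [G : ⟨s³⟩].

First find ord(s³) by computing successive powers:
  (s³)¹ = s³, (s³)² = s⁶, (s³)³ = s², (s³)⁴ = s⁵, (s³)⁵ = s, (s³)⁶ = s⁴, (s³)⁷ = e.
So |⟨s³⟩| = ord(s³) = 7. With |G| = 35, by Lagrange [G : ⟨s³⟩] = 35/7 = 5.

Answer: 5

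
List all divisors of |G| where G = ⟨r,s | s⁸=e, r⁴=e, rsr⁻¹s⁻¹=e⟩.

|G| = 32 = 2⁵. By Lagrange's theorem the order of any subgroup divides 32; the divisors of 32 are 1, 2, 4, 8, 16, 32.

Answer: 1, 2, 4, 8, 16, 32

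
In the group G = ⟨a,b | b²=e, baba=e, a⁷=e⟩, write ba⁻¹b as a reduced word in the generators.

Multiply left to right, reducing at each step:
  b · a⁻¹ = ab
  (ab) · b = a

Answer: a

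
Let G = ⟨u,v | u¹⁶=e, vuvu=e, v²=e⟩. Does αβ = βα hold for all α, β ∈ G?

u·v = uv but v·u = u¹⁵v, so u·v ≠ v·u and G is not abelian.

Answer: No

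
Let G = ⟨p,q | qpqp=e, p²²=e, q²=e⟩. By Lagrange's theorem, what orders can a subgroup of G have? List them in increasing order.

|G| = 44 = 2² · 11. By Lagrange's theorem the order of any subgroup divides 44; the divisors of 44 are 1, 2, 4, 11, 22, 44.

Answer: 1, 2, 4, 11, 22, 44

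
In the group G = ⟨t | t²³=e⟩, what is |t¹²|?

Compute successive powers until reaching e:
  (t¹²)¹ = t¹², (t¹²)² = t, (t¹²)³ = t¹³, (t¹²)⁴ = t², (t¹²)⁵ = t¹⁴, (t¹²)⁶ = t³, (t¹²)⁷ = t¹⁵, (t¹²)⁸ = t⁴, (t¹²)⁹ = t¹⁶, (t¹²)¹⁰ = t⁵, (t¹²)¹¹ = t¹⁷, (t¹²)¹² = t⁶, (t¹²)¹³ = t¹⁸, (t¹²)¹⁴ = t⁷, (t¹²)¹⁵ = t¹⁹, (t¹²)¹⁶ = t⁸, (t¹²)¹⁷ = t²⁰, (t¹²)¹⁸ = t⁹, (t¹²)¹⁹ = t²¹, (t¹²)²⁰ = t¹⁰, (t¹²)²¹ = t²², (t¹²)²² = t¹¹, (t¹²)²³ = e.
The smallest positive k with (t¹²)ᵏ = e is 23.

Answer: 23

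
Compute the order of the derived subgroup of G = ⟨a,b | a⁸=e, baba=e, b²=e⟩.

G' = [G, G] is generated by all commutators. The generator-pair commutators are: [a, b] = a².
The subgroup they normally generate is {e, a², a⁴, a⁶}, of order 4.
Check: |G/G'| = 16/4 = 4 is the order of the abelianisation.

Answer: 4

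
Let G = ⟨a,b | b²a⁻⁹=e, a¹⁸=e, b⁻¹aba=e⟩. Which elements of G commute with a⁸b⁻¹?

⟨a⁸b⁻¹⟩ ⊆ C_G(a⁸b⁻¹) since powers of a⁸b⁻¹ commute with a⁸b⁻¹; so |C_G(a⁸b⁻¹)| ≥ |⟨a⁸b⁻¹⟩| = 4.
By orbit–stabilizer, |C_G(a⁸b⁻¹)| = |G| / |conj. class of a⁸b⁻¹| = 36 / 9 = 4.
The 4 elements commuting with a⁸b⁻¹ are {e, a⁹, a⁸b, a⁸b⁻¹}.

Answer: {e, a⁹, a⁸b, a⁸b⁻¹}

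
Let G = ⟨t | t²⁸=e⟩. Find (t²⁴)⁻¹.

The order of (t²⁴) is 7 (smallest k with (t²⁴)ᵏ = e), so (t²⁴)⁻¹ = (t²⁴)⁶ = t⁴.
Check: (t²⁴) · (t⁴) → (t²⁴) · t⁴ = e, giving e as required.

Answer: t⁴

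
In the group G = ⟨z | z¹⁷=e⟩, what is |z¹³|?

Compute successive powers until reaching e:
  (z¹³)¹ = z¹³, (z¹³)² = z⁹, (z¹³)³ = z⁵, (z¹³)⁴ = z, (z¹³)⁵ = z¹⁴, (z¹³)⁶ = z¹⁰, (z¹³)⁷ = z⁶, (z¹³)⁸ = z², (z¹³)⁹ = z¹⁵, (z¹³)¹⁰ = z¹¹, (z¹³)¹¹ = z⁷, (z¹³)¹² = z³, (z¹³)¹³ = z¹⁶, (z¹³)¹⁴ = z¹², (z¹³)¹⁵ = z⁸, (z¹³)¹⁶ = z⁴, (z¹³)¹⁷ = e.
The smallest positive k with (z¹³)ᵏ = e is 17.

Answer: 17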